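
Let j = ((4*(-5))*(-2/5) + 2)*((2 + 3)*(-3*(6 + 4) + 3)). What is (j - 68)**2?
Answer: 2010724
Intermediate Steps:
j = -1350 (j = (-(-40)/5 + 2)*(5*(-3*10 + 3)) = (-20*(-2/5) + 2)*(5*(-30 + 3)) = (8 + 2)*(5*(-27)) = 10*(-135) = -1350)
(j - 68)**2 = (-1350 - 68)**2 = (-1418)**2 = 2010724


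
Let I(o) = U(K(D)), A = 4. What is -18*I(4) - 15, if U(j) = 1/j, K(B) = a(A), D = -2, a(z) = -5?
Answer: -57/5 ≈ -11.400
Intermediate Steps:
K(B) = -5
I(o) = -⅕ (I(o) = 1/(-5) = -⅕)
-18*I(4) - 15 = -18*(-⅕) - 15 = 18/5 - 15 = -57/5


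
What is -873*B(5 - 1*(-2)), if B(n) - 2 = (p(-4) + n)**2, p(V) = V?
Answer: -9603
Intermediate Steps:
B(n) = 2 + (-4 + n)**2
-873*B(5 - 1*(-2)) = -873*(2 + (-4 + (5 - 1*(-2)))**2) = -873*(2 + (-4 + (5 + 2))**2) = -873*(2 + (-4 + 7)**2) = -873*(2 + 3**2) = -873*(2 + 9) = -873*11 = -9603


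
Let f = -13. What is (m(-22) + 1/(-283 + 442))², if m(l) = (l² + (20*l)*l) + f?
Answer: 2605028280100/25281 ≈ 1.0304e+8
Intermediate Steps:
m(l) = -13 + 21*l² (m(l) = (l² + (20*l)*l) - 13 = (l² + 20*l²) - 13 = 21*l² - 13 = -13 + 21*l²)
(m(-22) + 1/(-283 + 442))² = ((-13 + 21*(-22)²) + 1/(-283 + 442))² = ((-13 + 21*484) + 1/159)² = ((-13 + 10164) + 1/159)² = (10151 + 1/159)² = (1614010/159)² = 2605028280100/25281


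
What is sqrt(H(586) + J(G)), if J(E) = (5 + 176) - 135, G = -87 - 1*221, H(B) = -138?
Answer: 2*I*sqrt(23) ≈ 9.5917*I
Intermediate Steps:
G = -308 (G = -87 - 221 = -308)
J(E) = 46 (J(E) = 181 - 135 = 46)
sqrt(H(586) + J(G)) = sqrt(-138 + 46) = sqrt(-92) = 2*I*sqrt(23)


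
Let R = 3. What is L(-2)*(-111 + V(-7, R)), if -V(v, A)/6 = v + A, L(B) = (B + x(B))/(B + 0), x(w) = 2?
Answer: 0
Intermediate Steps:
L(B) = (2 + B)/B (L(B) = (B + 2)/(B + 0) = (2 + B)/B)
V(v, A) = -6*A - 6*v (V(v, A) = -6*(v + A) = -6*(A + v) = -6*A - 6*v)
L(-2)*(-111 + V(-7, R)) = ((2 - 2)/(-2))*(-111 + (-6*3 - 6*(-7))) = (-½*0)*(-111 + (-18 + 42)) = 0*(-111 + 24) = 0*(-87) = 0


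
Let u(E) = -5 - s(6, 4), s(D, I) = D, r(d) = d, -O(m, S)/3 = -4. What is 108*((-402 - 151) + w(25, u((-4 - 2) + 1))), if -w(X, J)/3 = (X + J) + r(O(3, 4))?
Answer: -68148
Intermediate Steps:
O(m, S) = 12 (O(m, S) = -3*(-4) = 12)
u(E) = -11 (u(E) = -5 - 1*6 = -5 - 6 = -11)
w(X, J) = -36 - 3*J - 3*X (w(X, J) = -3*((X + J) + 12) = -3*((J + X) + 12) = -3*(12 + J + X) = -36 - 3*J - 3*X)
108*((-402 - 151) + w(25, u((-4 - 2) + 1))) = 108*((-402 - 151) + (-36 - 3*(-11) - 3*25)) = 108*(-553 + (-36 + 33 - 75)) = 108*(-553 - 78) = 108*(-631) = -68148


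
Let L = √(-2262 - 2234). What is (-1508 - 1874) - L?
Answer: -3382 - 4*I*√281 ≈ -3382.0 - 67.052*I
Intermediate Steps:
L = 4*I*√281 (L = √(-4496) = 4*I*√281 ≈ 67.052*I)
(-1508 - 1874) - L = (-1508 - 1874) - 4*I*√281 = -3382 - 4*I*√281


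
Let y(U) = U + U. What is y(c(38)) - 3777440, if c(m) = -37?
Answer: -3777514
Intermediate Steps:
y(U) = 2*U
y(c(38)) - 3777440 = 2*(-37) - 3777440 = -74 - 3777440 = -3777514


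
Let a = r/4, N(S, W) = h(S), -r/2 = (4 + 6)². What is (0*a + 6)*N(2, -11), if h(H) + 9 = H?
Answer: -42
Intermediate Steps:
h(H) = -9 + H
r = -200 (r = -2*(4 + 6)² = -2*10² = -2*100 = -200)
N(S, W) = -9 + S
a = -50 (a = -200/4 = -200*¼ = -50)
(0*a + 6)*N(2, -11) = (0*(-50) + 6)*(-9 + 2) = (0 + 6)*(-7) = 6*(-7) = -42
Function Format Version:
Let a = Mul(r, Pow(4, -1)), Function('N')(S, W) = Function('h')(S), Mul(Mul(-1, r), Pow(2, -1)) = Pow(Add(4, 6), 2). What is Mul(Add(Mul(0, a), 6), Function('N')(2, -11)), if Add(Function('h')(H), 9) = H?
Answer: -42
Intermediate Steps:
Function('h')(H) = Add(-9, H)
r = -200 (r = Mul(-2, Pow(Add(4, 6), 2)) = Mul(-2, Pow(10, 2)) = Mul(-2, 100) = -200)
Function('N')(S, W) = Add(-9, S)
a = -50 (a = Mul(-200, Pow(4, -1)) = Mul(-200, Rational(1, 4)) = -50)
Mul(Add(Mul(0, a), 6), Function('N')(2, -11)) = Mul(Add(Mul(0, -50), 6), Add(-9, 2)) = Mul(Add(0, 6), -7) = Mul(6, -7) = -42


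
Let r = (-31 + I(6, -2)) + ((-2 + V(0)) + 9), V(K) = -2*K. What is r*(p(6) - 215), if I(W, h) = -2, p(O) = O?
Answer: 5434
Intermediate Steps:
r = -26 (r = (-31 - 2) + ((-2 - 2*0) + 9) = -33 + ((-2 + 0) + 9) = -33 + (-2 + 9) = -33 + 7 = -26)
r*(p(6) - 215) = -26*(6 - 215) = -26*(-209) = 5434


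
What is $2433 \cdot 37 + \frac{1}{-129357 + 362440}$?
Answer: $\frac{20982364744}{233083} \approx 90021.0$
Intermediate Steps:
$2433 \cdot 37 + \frac{1}{-129357 + 362440} = 90021 + \frac{1}{233083} = \frac{20982364744}{233083}$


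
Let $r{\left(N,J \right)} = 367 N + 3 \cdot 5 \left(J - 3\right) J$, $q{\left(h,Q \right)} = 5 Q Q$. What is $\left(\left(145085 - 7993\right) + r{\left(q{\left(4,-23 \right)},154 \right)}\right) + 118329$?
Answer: $1574946$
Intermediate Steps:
$q{\left(h,Q \right)} = 5 Q^{2}$
$r{\left(N,J \right)} = 367 N + J \left(-45 + 15 J\right)$ ($r{\left(N,J \right)} = 367 N + 15 \left(J - 3\right) J = 367 N + 15 \left(-3 + J\right) J = 367 N + \left(-45 + 15 J\right) J = 367 N + J \left(-45 + 15 J\right)$)
$\left(\left(145085 - 7993\right) + r{\left(q{\left(4,-23 \right)},154 \right)}\right) + 118329 = \left(\left(145085 - 7993\right) + \left(\left(-45\right) 154 + 15 \cdot 154^{2} + 367 \cdot 5 \left(-23\right)^{2}\right)\right) + 118329 = \left(\left(145085 - 7993\right) + \left(-6930 + 15 \cdot 23716 + 367 \cdot 5 \cdot 529\right)\right) + 118329 = \left(137092 + \left(-6930 + 355740 + 367 \cdot 2645\right)\right) + 118329 = \left(137092 + \left(-6930 + 355740 + 970715\right)\right) + 118329 = \left(137092 + 1319525\right) + 118329 = 1456617 + 118329 = 1574946$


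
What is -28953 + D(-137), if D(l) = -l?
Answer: -28816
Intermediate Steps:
-28953 + D(-137) = -28953 - 1*(-137) = -28953 + 137 = -28816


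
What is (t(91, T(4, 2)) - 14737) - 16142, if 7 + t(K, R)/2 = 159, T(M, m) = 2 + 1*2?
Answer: -30575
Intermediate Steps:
T(M, m) = 4 (T(M, m) = 2 + 2 = 4)
t(K, R) = 304 (t(K, R) = -14 + 2*159 = -14 + 318 = 304)
(t(91, T(4, 2)) - 14737) - 16142 = (304 - 14737) - 16142 = -14433 - 16142 = -30575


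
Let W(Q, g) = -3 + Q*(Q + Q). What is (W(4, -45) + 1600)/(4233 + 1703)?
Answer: 1629/5936 ≈ 0.27443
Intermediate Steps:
W(Q, g) = -3 + 2*Q² (W(Q, g) = -3 + Q*(2*Q) = -3 + 2*Q²)
(W(4, -45) + 1600)/(4233 + 1703) = ((-3 + 2*4²) + 1600)/(4233 + 1703) = ((-3 + 2*16) + 1600)/5936 = ((-3 + 32) + 1600)*(1/5936) = (29 + 1600)*(1/5936) = 1629*(1/5936) = 1629/5936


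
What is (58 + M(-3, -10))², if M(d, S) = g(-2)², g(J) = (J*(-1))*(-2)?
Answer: 5476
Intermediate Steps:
g(J) = 2*J (g(J) = -J*(-2) = 2*J)
M(d, S) = 16 (M(d, S) = (2*(-2))² = (-4)² = 16)
(58 + M(-3, -10))² = (58 + 16)² = 74² = 5476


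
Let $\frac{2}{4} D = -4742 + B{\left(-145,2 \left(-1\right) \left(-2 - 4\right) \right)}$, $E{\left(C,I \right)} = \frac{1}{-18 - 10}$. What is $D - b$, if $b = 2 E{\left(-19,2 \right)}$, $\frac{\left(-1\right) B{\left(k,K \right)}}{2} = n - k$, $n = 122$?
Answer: $- \frac{147727}{14} \approx -10552.0$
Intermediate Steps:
$E{\left(C,I \right)} = - \frac{1}{28}$ ($E{\left(C,I \right)} = \frac{1}{-28} = - \frac{1}{28}$)
$B{\left(k,K \right)} = -244 + 2 k$ ($B{\left(k,K \right)} = - 2 \left(122 - k\right) = -244 + 2 k$)
$b = - \frac{1}{14}$ ($b = 2 \left(- \frac{1}{28}\right) = - \frac{1}{14} \approx -0.071429$)
$D = -10552$ ($D = 2 \left(-4742 + \left(-244 + 2 \left(-145\right)\right)\right) = 2 \left(-4742 - 534\right) = 2 \left(-5276\right) = -10552$)
$D - b = -10552 - - \frac{1}{14} = -10552 + \frac{1}{14} = - \frac{147727}{14}$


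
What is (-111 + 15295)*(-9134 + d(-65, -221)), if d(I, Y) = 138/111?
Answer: -5130855808/37 ≈ -1.3867e+8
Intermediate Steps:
d(I, Y) = 46/37 (d(I, Y) = 138*(1/111) = 46/37)
(-111 + 15295)*(-9134 + d(-65, -221)) = (-111 + 15295)*(-9134 + 46/37) = 15184*(-337912/37) = -5130855808/37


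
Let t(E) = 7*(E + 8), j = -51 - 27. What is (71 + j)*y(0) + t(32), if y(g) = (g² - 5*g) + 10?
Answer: 210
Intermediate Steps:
j = -78
y(g) = 10 + g² - 5*g
t(E) = 56 + 7*E (t(E) = 7*(8 + E) = 56 + 7*E)
(71 + j)*y(0) + t(32) = (71 - 78)*(10 + 0² - 5*0) + (56 + 7*32) = -7*(10 + 0 + 0) + (56 + 224) = -7*10 + 280 = -70 + 280 = 210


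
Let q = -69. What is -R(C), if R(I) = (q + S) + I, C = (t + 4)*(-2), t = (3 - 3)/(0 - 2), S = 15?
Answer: 62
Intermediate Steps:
t = 0 (t = 0/(-2) = 0*(-½) = 0)
C = -8 (C = (0 + 4)*(-2) = 4*(-2) = -8)
R(I) = -54 + I (R(I) = (-69 + 15) + I = -54 + I)
-R(C) = -(-54 - 8) = -1*(-62) = 62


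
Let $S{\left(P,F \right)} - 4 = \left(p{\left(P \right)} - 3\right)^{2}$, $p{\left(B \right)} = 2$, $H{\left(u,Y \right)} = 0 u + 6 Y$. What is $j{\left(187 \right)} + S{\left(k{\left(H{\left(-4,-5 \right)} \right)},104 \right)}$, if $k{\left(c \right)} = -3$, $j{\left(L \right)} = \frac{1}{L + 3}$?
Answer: $\frac{951}{190} \approx 5.0053$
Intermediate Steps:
$j{\left(L \right)} = \frac{1}{3 + L}$
$H{\left(u,Y \right)} = 6 Y$ ($H{\left(u,Y \right)} = 0 + 6 Y = 6 Y$)
$S{\left(P,F \right)} = 5$ ($S{\left(P,F \right)} = 4 + \left(2 - 3\right)^{2} = 4 + \left(-1\right)^{2} = 4 + 1 = 5$)
$j{\left(187 \right)} + S{\left(k{\left(H{\left(-4,-5 \right)} \right)},104 \right)} = \frac{1}{3 + 187} + 5 = \frac{1}{190} + 5 = \frac{951}{190}$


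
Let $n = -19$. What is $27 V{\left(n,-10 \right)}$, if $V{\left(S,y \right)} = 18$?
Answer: $486$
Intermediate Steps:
$27 V{\left(n,-10 \right)} = 27 \cdot 18 = 486$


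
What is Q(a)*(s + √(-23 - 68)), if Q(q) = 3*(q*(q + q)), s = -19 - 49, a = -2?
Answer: -1632 + 24*I*√91 ≈ -1632.0 + 228.95*I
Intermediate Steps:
s = -68
Q(q) = 6*q² (Q(q) = 3*(q*(2*q)) = 3*(2*q²) = 6*q²)
Q(a)*(s + √(-23 - 68)) = (6*(-2)²)*(-68 + √(-23 - 68)) = (6*4)*(-68 + √(-91)) = 24*(-68 + I*√91) = -1632 + 24*I*√91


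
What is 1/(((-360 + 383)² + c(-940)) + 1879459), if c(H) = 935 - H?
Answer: 1/1881863 ≈ 5.3139e-7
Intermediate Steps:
1/(((-360 + 383)² + c(-940)) + 1879459) = 1/(((-360 + 383)² + (935 - 1*(-940))) + 1879459) = 1/((23² + (935 + 940)) + 1879459) = 1/((529 + 1875) + 1879459) = 1/(2404 + 1879459) = 1/1881863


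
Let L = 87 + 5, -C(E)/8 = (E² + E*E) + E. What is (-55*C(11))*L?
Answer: 10241440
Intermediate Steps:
C(E) = -16*E² - 8*E (C(E) = -8*((E² + E*E) + E) = -8*((E² + E²) + E) = -8*(2*E² + E) = -8*(E + 2*E²) = -16*E² - 8*E)
L = 92
(-55*C(11))*L = -(-440)*11*(1 + 2*11)*92 = -(-440)*11*(1 + 22)*92 = -(-440)*11*23*92 = -55*(-2024)*92 = 111320*92 = 10241440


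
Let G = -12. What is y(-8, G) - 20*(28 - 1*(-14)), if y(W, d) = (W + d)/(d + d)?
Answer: -5035/6 ≈ -839.17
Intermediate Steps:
y(W, d) = (W + d)/(2*d) (y(W, d) = (W + d)/((2*d)) = (W + d)*(1/(2*d)) = (W + d)/(2*d))
y(-8, G) - 20*(28 - 1*(-14)) = (½)*(-8 - 12)/(-12) - 20*(28 - 1*(-14)) = (½)*(-1/12)*(-20) - 20*(28 + 14) = ⅚ - 20*42 = ⅚ - 840 = -5035/6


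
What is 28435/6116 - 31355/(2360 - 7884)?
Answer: 3964115/383918 ≈ 10.325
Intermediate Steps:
28435/6116 - 31355/(2360 - 7884) = 28435*(1/6116) - 31355/(-5524) = 2585/556 - 31355*(-1/5524) = 2585/556 + 31355/5524 = 3964115/383918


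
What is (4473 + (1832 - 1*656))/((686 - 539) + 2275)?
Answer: 807/346 ≈ 2.3324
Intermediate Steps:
(4473 + (1832 - 1*656))/((686 - 539) + 2275) = (4473 + (1832 - 656))/(147 + 2275) = (4473 + 1176)/2422 = 5649*(1/2422) = 807/346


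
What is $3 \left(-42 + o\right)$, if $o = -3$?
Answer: $-135$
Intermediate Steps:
$3 \left(-42 + o\right) = 3 \left(-42 - 3\right) = 3 \left(-45\right) = -135$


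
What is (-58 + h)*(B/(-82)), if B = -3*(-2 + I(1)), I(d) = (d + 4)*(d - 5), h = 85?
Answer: -891/41 ≈ -21.732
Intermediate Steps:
I(d) = (-5 + d)*(4 + d) (I(d) = (4 + d)*(-5 + d) = (-5 + d)*(4 + d))
B = 66 (B = -3*(-2 + (-20 + 1**2 - 1*1)) = -3*(-2 + (-20 + 1 - 1)) = -3*(-2 - 20) = -3*(-22) = 66)
(-58 + h)*(B/(-82)) = (-58 + 85)*(66/(-82)) = 27*(66*(-1/82)) = 27*(-33/41) = -891/41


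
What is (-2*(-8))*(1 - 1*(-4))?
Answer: 80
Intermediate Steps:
(-2*(-8))*(1 - 1*(-4)) = 16*(1 + 4) = 16*5 = 80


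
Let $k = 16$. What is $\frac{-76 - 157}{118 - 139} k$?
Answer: $\frac{3728}{21} \approx 177.52$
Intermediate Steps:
$\frac{-76 - 157}{118 - 139} k = \frac{-76 - 157}{118 - 139} \cdot 16 = - \frac{233}{-21} \cdot 16 = \left(-233\right) \left(- \frac{1}{21}\right) 16 = \frac{233}{21} \cdot 16 = \frac{3728}{21}$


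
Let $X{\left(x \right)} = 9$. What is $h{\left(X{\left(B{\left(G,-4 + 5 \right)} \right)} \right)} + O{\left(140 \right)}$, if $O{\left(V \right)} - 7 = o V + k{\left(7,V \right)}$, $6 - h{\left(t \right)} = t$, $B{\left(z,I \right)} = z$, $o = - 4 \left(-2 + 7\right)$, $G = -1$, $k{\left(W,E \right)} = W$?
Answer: $-2789$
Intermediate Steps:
$o = -20$ ($o = \left(-4\right) 5 = -20$)
$h{\left(t \right)} = 6 - t$
$O{\left(V \right)} = 14 - 20 V$ ($O{\left(V \right)} = 7 - \left(-7 + 20 V\right) = 14 - 20 V$)
$h{\left(X{\left(B{\left(G,-4 + 5 \right)} \right)} \right)} + O{\left(140 \right)} = \left(6 - 9\right) + \left(14 - 2800\right) = -3 - 2786 = -2789$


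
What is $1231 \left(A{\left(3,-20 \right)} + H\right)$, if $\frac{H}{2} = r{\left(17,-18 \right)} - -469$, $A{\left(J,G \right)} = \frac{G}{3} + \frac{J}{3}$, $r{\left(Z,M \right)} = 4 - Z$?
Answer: $\frac{3347089}{3} \approx 1.1157 \cdot 10^{6}$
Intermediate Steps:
$A{\left(J,G \right)} = \frac{G}{3} + \frac{J}{3}$ ($A{\left(J,G \right)} = G \frac{1}{3} + J \frac{1}{3} = \frac{G}{3} + \frac{J}{3}$)
$H = 912$ ($H = 2 \left(\left(4 - 17\right) - -469\right) = 2 \left(\left(4 - 17\right) + 469\right) = 2 \left(-13 + 469\right) = 2 \cdot 456 = 912$)
$1231 \left(A{\left(3,-20 \right)} + H\right) = 1231 \left(\left(\frac{1}{3} \left(-20\right) + \frac{1}{3} \cdot 3\right) + 912\right) = 1231 \left(\left(- \frac{20}{3} + 1\right) + 912\right) = 1231 \left(- \frac{17}{3} + 912\right) = 1231 \cdot \frac{2719}{3} = \frac{3347089}{3}$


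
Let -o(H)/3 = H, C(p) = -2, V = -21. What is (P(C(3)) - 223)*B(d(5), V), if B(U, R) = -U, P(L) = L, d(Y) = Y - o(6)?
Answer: 5175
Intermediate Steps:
o(H) = -3*H
d(Y) = 18 + Y (d(Y) = Y - (-3)*6 = Y - 1*(-18) = Y + 18 = 18 + Y)
(P(C(3)) - 223)*B(d(5), V) = (-2 - 223)*(-(18 + 5)) = -(-225)*23 = -225*(-23) = 5175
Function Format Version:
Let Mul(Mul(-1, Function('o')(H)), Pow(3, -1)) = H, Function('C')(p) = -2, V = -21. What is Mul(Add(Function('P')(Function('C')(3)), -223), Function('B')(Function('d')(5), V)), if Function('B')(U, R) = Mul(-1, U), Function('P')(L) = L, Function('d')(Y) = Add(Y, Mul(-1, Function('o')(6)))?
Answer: 5175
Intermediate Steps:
Function('o')(H) = Mul(-3, H)
Function('d')(Y) = Add(18, Y) (Function('d')(Y) = Add(Y, Mul(-1, Mul(-3, 6))) = Add(Y, Mul(-1, -18)) = Add(Y, 18) = Add(18, Y))
Mul(Add(Function('P')(Function('C')(3)), -223), Function('B')(Function('d')(5), V)) = Mul(Add(-2, -223), Mul(-1, Add(18, 5))) = Mul(-225, Mul(-1, 23)) = Mul(-225, -23) = 5175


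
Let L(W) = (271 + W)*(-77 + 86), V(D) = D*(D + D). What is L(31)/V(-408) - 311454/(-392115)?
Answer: 1939954183/2417519680 ≈ 0.80246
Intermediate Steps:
V(D) = 2*D² (V(D) = D*(2*D) = 2*D²)
L(W) = 2439 + 9*W (L(W) = (271 + W)*9 = 2439 + 9*W)
L(31)/V(-408) - 311454/(-392115) = (2439 + 9*31)/((2*(-408)²)) - 311454/(-392115) = (2439 + 279)/((2*166464)) - 311454*(-1/392115) = 2718/332928 + 103818/130705 = 2718*(1/332928) + 103818/130705 = 151/18496 + 103818/130705 = 1939954183/2417519680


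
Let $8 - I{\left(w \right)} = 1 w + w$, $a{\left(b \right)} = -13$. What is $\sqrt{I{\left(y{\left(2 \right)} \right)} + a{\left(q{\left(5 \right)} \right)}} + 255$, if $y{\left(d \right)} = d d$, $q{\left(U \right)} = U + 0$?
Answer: $255 + i \sqrt{13} \approx 255.0 + 3.6056 i$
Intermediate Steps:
$q{\left(U \right)} = U$
$y{\left(d \right)} = d^{2}$
$I{\left(w \right)} = 8 - 2 w$ ($I{\left(w \right)} = 8 - \left(1 w + w\right) = 8 - \left(w + w\right) = 8 - 2 w$)
$\sqrt{I{\left(y{\left(2 \right)} \right)} + a{\left(q{\left(5 \right)} \right)}} + 255 = \sqrt{\left(8 - 2 \cdot 2^{2}\right) - 13} + 255 = \sqrt{\left(8 - 8\right) - 13} + 255 = \sqrt{0 - 13} + 255 = \sqrt{-13} + 255 = i \sqrt{13} + 255 = 255 + i \sqrt{13}$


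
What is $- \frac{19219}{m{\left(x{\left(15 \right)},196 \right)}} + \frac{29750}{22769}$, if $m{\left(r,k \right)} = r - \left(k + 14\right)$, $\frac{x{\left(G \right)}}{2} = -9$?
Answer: $\frac{444380411}{5191332} \approx 85.6$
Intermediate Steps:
$x{\left(G \right)} = -18$ ($x{\left(G \right)} = 2 \left(-9\right) = -18$)
$m{\left(r,k \right)} = -14 + r - k$ ($m{\left(r,k \right)} = r - \left(14 + k\right) = -14 + r - k$)
$- \frac{19219}{m{\left(x{\left(15 \right)},196 \right)}} + \frac{29750}{22769} = - \frac{19219}{-14 - 18 - 196} + \frac{29750}{22769} = - \frac{19219}{-14 - 18 - 196} + 29750 \cdot \frac{1}{22769} = - \frac{19219}{-228} + \frac{29750}{22769} = \left(-19219\right) \left(- \frac{1}{228}\right) + \frac{29750}{22769} = \frac{19219}{228} + \frac{29750}{22769} = \frac{444380411}{5191332}$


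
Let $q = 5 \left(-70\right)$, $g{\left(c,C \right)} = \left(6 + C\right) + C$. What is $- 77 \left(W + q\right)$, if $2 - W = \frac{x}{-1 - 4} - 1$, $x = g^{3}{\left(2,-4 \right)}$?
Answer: $\frac{134211}{5} \approx 26842.0$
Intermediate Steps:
$g{\left(c,C \right)} = 6 + 2 C$
$x = -8$ ($x = \left(6 + 2 \left(-4\right)\right)^{3} = \left(6 - 8\right)^{3} = \left(-2\right)^{3} = -8$)
$q = -350$
$W = \frac{7}{5}$ ($W = 2 - \left(\frac{1}{-1 - 4} \left(-8\right) - 1\right) = 2 - \left(\frac{1}{-5} \left(-8\right) - 1\right) = 2 - \left(\left(- \frac{1}{5}\right) \left(-8\right) - 1\right) = 2 - \left(\frac{8}{5} - 1\right) = 2 - \frac{3}{5} = \frac{7}{5} \approx 1.4$)
$- 77 \left(W + q\right) = - 77 \left(\frac{7}{5} - 350\right) = \left(-77\right) \left(- \frac{1743}{5}\right) = \frac{134211}{5}$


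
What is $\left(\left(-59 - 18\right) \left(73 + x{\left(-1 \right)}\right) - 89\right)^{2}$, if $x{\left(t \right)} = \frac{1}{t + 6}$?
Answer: $\frac{819505129}{25} \approx 3.278 \cdot 10^{7}$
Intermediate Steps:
$x{\left(t \right)} = \frac{1}{6 + t}$
$\left(\left(-59 - 18\right) \left(73 + x{\left(-1 \right)}\right) - 89\right)^{2} = \left(\left(-59 - 18\right) \left(73 + \frac{1}{6 - 1}\right) - 89\right)^{2} = \left(- 77 \left(73 + \frac{1}{5}\right) - 89\right)^{2} = \left(\left(-77\right) \frac{366}{5} - 89\right)^{2} = \left(- \frac{28182}{5} - 89\right)^{2} = \left(- \frac{28627}{5}\right)^{2} = \frac{819505129}{25}$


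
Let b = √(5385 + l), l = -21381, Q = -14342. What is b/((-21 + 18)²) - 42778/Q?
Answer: 21389/7171 + 2*I*√3999/9 ≈ 2.9827 + 14.053*I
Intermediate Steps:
b = 2*I*√3999 (b = √(5385 - 21381) = √(-15996) = 2*I*√3999 ≈ 126.48*I)
b/((-21 + 18)²) - 42778/Q = (2*I*√3999)/((-21 + 18)²) - 42778/(-14342) = (2*I*√3999)/((-3)²) - 42778*(-1/14342) = (2*I*√3999)/9 + 21389/7171 = (2*I*√3999)*(⅑) + 21389/7171 = 2*I*√3999/9 + 21389/7171 = 21389/7171 + 2*I*√3999/9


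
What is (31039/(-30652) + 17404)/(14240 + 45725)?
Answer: 533436369/1838047180 ≈ 0.29022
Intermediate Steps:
(31039/(-30652) + 17404)/(14240 + 45725) = (31039*(-1/30652) + 17404)/59965 = (-31039/30652 + 17404)*(1/59965) = (533436369/30652)*(1/59965) = 533436369/1838047180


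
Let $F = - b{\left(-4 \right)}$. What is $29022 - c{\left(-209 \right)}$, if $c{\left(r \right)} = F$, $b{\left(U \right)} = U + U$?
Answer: $29014$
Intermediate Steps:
$b{\left(U \right)} = 2 U$
$F = 8$ ($F = - 2 \left(-4\right) = \left(-1\right) \left(-8\right) = 8$)
$c{\left(r \right)} = 8$
$29022 - c{\left(-209 \right)} = 29022 - 8 = 29014$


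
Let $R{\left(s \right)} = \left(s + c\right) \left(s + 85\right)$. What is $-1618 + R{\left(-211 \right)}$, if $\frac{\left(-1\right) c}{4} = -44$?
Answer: $2792$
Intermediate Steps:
$c = 176$ ($c = \left(-4\right) \left(-44\right) = 176$)
$R{\left(s \right)} = \left(85 + s\right) \left(176 + s\right)$ ($R{\left(s \right)} = \left(s + 176\right) \left(s + 85\right) = \left(176 + s\right) \left(85 + s\right) = \left(85 + s\right) \left(176 + s\right)$)
$-1618 + R{\left(-211 \right)} = -1618 + \left(14960 + \left(-211\right)^{2} + 261 \left(-211\right)\right) = -1618 + \left(14960 + 44521 - 55071\right) = -1618 + 4410 = 2792$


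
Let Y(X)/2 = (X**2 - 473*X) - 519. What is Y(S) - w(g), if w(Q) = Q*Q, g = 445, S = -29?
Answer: -169947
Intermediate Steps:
Y(X) = -1038 - 946*X + 2*X**2 (Y(X) = 2*((X**2 - 473*X) - 519) = 2*(-519 + X**2 - 473*X) = -1038 - 946*X + 2*X**2)
w(Q) = Q**2
Y(S) - w(g) = (-1038 - 946*(-29) + 2*(-29)**2) - 1*445**2 = (-1038 + 27434 + 2*841) - 1*198025 = (-1038 + 27434 + 1682) - 198025 = 28078 - 198025 = -169947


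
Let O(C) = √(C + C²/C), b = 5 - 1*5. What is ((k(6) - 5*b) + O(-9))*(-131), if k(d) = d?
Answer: -786 - 393*I*√2 ≈ -786.0 - 555.79*I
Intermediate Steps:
b = 0 (b = 5 - 5 = 0)
O(C) = √2*√C (O(C) = √(C + C) = √(2*C) = √2*√C)
((k(6) - 5*b) + O(-9))*(-131) = ((6 - 5*0) + √2*√(-9))*(-131) = ((6 + 0) + √2*(3*I))*(-131) = (6 + 3*I*√2)*(-131) = -786 - 393*I*√2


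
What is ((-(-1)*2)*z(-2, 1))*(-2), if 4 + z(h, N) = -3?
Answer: 28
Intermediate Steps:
z(h, N) = -7 (z(h, N) = -4 - 3 = -7)
((-(-1)*2)*z(-2, 1))*(-2) = (-(-1)*2*(-7))*(-2) = (-1*(-2)*(-7))*(-2) = (2*(-7))*(-2) = -14*(-2) = 28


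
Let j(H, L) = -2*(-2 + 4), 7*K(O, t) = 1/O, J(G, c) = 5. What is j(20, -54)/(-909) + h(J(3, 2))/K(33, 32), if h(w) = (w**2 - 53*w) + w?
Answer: -49345061/909 ≈ -54285.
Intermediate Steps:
K(O, t) = 1/(7*O)
h(w) = w**2 - 52*w
j(H, L) = -4 (j(H, L) = -2*2 = -4)
j(20, -54)/(-909) + h(J(3, 2))/K(33, 32) = -4/(-909) + (5*(-52 + 5))/(((1/7)/33)) = -4*(-1/909) + (5*(-47))/(((1/7)*(1/33))) = 4/909 - 235/1/231 = 4/909 - 235*231 = 4/909 - 54285 = -49345061/909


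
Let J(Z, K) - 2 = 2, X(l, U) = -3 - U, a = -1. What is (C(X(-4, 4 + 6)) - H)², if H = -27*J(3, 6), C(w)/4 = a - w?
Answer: 24336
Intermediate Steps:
J(Z, K) = 4 (J(Z, K) = 2 + 2 = 4)
C(w) = -4 - 4*w (C(w) = 4*(-1 - w) = -4 - 4*w)
H = -108 (H = -27*4 = -108)
(C(X(-4, 4 + 6)) - H)² = ((-4 - 4*(-3 - (4 + 6))) - 1*(-108))² = ((-4 - 4*(-3 - 1*10)) + 108)² = ((-4 - 4*(-3 - 10)) + 108)² = ((-4 - 4*(-13)) + 108)² = ((-4 + 52) + 108)² = (48 + 108)² = 156² = 24336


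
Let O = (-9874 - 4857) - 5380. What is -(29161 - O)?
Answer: -49272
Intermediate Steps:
O = -20111 (O = -14731 - 5380 = -20111)
-(29161 - O) = -(29161 - 1*(-20111)) = -(29161 + 20111) = -1*49272 = -49272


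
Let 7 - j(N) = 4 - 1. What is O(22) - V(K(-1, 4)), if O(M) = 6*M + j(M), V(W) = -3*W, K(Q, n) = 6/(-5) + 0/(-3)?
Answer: 662/5 ≈ 132.40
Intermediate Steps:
K(Q, n) = -6/5 (K(Q, n) = 6*(-⅕) + 0*(-⅓) = -6/5 + 0 = -6/5)
j(N) = 4 (j(N) = 7 - (4 - 1) = 7 - 1*3 = 7 - 3 = 4)
O(M) = 4 + 6*M (O(M) = 6*M + 4 = 4 + 6*M)
O(22) - V(K(-1, 4)) = (4 + 6*22) - (-3)*(-6)/5 = (4 + 132) - 1*18/5 = 136 - 18/5 = 662/5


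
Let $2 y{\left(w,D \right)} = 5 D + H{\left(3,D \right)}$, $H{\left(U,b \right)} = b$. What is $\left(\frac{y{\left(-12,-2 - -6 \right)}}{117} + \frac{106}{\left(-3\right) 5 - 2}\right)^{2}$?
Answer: $\frac{16532356}{439569} \approx 37.61$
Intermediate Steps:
$y{\left(w,D \right)} = 3 D$ ($y{\left(w,D \right)} = \frac{5 D + D}{2} = \frac{6 D}{2} = 3 D$)
$\left(\frac{y{\left(-12,-2 - -6 \right)}}{117} + \frac{106}{\left(-3\right) 5 - 2}\right)^{2} = \left(\frac{3 \left(-2 - -6\right)}{117} + \frac{106}{\left(-3\right) 5 - 2}\right)^{2} = \left(3 \left(-2 + 6\right) \frac{1}{117} + \frac{106}{-15 - 2}\right)^{2} = \left(3 \cdot 4 \cdot \frac{1}{117} + \frac{106}{-17}\right)^{2} = \left(12 \cdot \frac{1}{117} + 106 \left(- \frac{1}{17}\right)\right)^{2} = \left(\frac{4}{39} - \frac{106}{17}\right)^{2} = \left(- \frac{4066}{663}\right)^{2} = \frac{16532356}{439569}$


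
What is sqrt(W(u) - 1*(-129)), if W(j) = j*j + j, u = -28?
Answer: sqrt(885) ≈ 29.749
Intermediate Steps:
W(j) = j + j**2 (W(j) = j**2 + j = j + j**2)
sqrt(W(u) - 1*(-129)) = sqrt(-28*(1 - 28) - 1*(-129)) = sqrt(-28*(-27) + 129) = sqrt(756 + 129) = sqrt(885)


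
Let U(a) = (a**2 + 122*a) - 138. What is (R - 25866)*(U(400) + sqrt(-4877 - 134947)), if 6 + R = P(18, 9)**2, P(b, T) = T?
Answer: -5381601642 - 309492*I*sqrt(971) ≈ -5.3816e+9 - 9.644e+6*I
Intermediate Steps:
U(a) = -138 + a**2 + 122*a
R = 75 (R = -6 + 9**2 = -6 + 81 = 75)
(R - 25866)*(U(400) + sqrt(-4877 - 134947)) = (75 - 25866)*((-138 + 400**2 + 122*400) + sqrt(-4877 - 134947)) = -25791*((-138 + 160000 + 48800) + sqrt(-139824)) = -25791*(208662 + 12*I*sqrt(971)) = -5381601642 - 309492*I*sqrt(971)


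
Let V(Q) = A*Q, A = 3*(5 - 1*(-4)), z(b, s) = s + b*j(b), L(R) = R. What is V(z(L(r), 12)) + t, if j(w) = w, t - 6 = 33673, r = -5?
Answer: 34678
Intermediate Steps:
t = 33679 (t = 6 + 33673 = 33679)
z(b, s) = s + b² (z(b, s) = s + b*b = s + b²)
A = 27 (A = 3*(5 + 4) = 3*9 = 27)
V(Q) = 27*Q
V(z(L(r), 12)) + t = 27*(12 + (-5)²) + 33679 = 27*(12 + 25) + 33679 = 27*37 + 33679 = 999 + 33679 = 34678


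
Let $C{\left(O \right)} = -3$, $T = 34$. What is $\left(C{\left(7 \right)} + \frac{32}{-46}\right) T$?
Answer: $- \frac{2890}{23} \approx -125.65$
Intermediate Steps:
$\left(C{\left(7 \right)} + \frac{32}{-46}\right) T = \left(-3 + \frac{32}{-46}\right) 34 = \left(-3 + 32 \left(- \frac{1}{46}\right)\right) 34 = \left(-3 - \frac{16}{23}\right) 34 = \left(- \frac{85}{23}\right) 34 = - \frac{2890}{23}$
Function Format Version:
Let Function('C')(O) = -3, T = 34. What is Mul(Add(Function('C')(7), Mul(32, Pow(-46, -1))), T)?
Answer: Rational(-2890, 23) ≈ -125.65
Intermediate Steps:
Mul(Add(Function('C')(7), Mul(32, Pow(-46, -1))), T) = Mul(Add(-3, Mul(32, Pow(-46, -1))), 34) = Mul(Add(-3, Mul(32, Rational(-1, 46))), 34) = Mul(Add(-3, Rational(-16, 23)), 34) = Mul(Rational(-85, 23), 34) = Rational(-2890, 23)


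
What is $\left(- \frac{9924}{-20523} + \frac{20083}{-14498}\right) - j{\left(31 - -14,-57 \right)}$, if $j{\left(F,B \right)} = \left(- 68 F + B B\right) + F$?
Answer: $- \frac{23297739831}{99180818} \approx -234.9$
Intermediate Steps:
$j{\left(F,B \right)} = B^{2} - 67 F$ ($j{\left(F,B \right)} = \left(- 68 F + B^{2}\right) + F = \left(B^{2} - 68 F\right) + F = B^{2} - 67 F$)
$\left(- \frac{9924}{-20523} + \frac{20083}{-14498}\right) - j{\left(31 - -14,-57 \right)} = \left(- \frac{9924}{-20523} + \frac{20083}{-14498}\right) - \left(\left(-57\right)^{2} - 67 \left(31 - -14\right)\right) = \left(\left(-9924\right) \left(- \frac{1}{20523}\right) + 20083 \left(- \frac{1}{14498}\right)\right) - \left(3249 - 67 \left(31 + 14\right)\right) = \left(\frac{3308}{6841} - \frac{20083}{14498}\right) - \left(3249 - 3015\right) = - \frac{89428419}{99180818} - \left(3249 - 3015\right) = - \frac{89428419}{99180818} - 234 = - \frac{23297739831}{99180818}$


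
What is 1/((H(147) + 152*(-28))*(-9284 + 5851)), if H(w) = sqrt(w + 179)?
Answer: 2128/31091324965 + sqrt(326)/62182649930 ≈ 6.8734e-8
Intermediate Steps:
H(w) = sqrt(179 + w)
1/((H(147) + 152*(-28))*(-9284 + 5851)) = 1/((sqrt(179 + 147) + 152*(-28))*(-9284 + 5851)) = 1/((sqrt(326) - 4256)*(-3433)) = 1/((-4256 + sqrt(326))*(-3433)) = 1/(14610848 - 3433*sqrt(326))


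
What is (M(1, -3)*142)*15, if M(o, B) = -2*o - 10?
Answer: -25560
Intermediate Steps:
M(o, B) = -10 - 2*o
(M(1, -3)*142)*15 = ((-10 - 2*1)*142)*15 = ((-10 - 2)*142)*15 = -12*142*15 = -1704*15 = -25560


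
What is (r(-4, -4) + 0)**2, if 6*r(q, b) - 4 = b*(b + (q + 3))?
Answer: 16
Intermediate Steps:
r(q, b) = 2/3 + b*(3 + b + q)/6 (r(q, b) = 2/3 + (b*(b + (q + 3)))/6 = 2/3 + (b*(b + (3 + q)))/6 = 2/3 + (b*(3 + b + q))/6 = 2/3 + b*(3 + b + q)/6)
(r(-4, -4) + 0)**2 = ((2/3 + (1/2)*(-4) + (1/6)*(-4)**2 + (1/6)*(-4)*(-4)) + 0)**2 = ((2/3 - 2 + (1/6)*16 + 8/3) + 0)**2 = ((2/3 - 2 + 8/3 + 8/3) + 0)**2 = (4 + 0)**2 = 4**2 = 16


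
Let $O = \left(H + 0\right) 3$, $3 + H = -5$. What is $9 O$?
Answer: $-216$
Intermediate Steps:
$H = -8$ ($H = -3 - 5 = -8$)
$O = -24$ ($O = \left(-8 + 0\right) 3 = \left(-8\right) 3 = -24$)
$9 O = 9 \left(-24\right) = -216$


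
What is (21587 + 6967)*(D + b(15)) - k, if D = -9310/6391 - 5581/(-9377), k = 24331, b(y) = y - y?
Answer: -418915657709/8561201 ≈ -48932.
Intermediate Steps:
b(y) = 0
D = -7375957/8561201 (D = -9310*1/6391 - 5581*(-1/9377) = -1330/913 + 5581/9377 = -7375957/8561201 ≈ -0.86156)
(21587 + 6967)*(D + b(15)) - k = (21587 + 6967)*(-7375957/8561201 + 0) - 1*24331 = 28554*(-7375957/8561201) - 24331 = -210613076178/8561201 - 24331 = -418915657709/8561201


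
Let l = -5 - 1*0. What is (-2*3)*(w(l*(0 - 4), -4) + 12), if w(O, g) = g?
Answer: -48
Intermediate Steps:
l = -5 (l = -5 + 0 = -5)
(-2*3)*(w(l*(0 - 4), -4) + 12) = (-2*3)*(-4 + 12) = -6*8 = -48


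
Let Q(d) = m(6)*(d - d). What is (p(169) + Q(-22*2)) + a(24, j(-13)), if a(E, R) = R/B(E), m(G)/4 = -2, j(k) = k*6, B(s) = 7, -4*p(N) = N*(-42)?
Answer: 24687/14 ≈ 1763.4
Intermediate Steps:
p(N) = 21*N/2 (p(N) = -N*(-42)/4 = -(-21)*N/2 = 21*N/2)
j(k) = 6*k
m(G) = -8 (m(G) = 4*(-2) = -8)
a(E, R) = R/7
Q(d) = 0 (Q(d) = -8*(d - d) = -8*0 = 0)
(p(169) + Q(-22*2)) + a(24, j(-13)) = ((21/2)*169 + 0) + (6*(-13))/7 = (3549/2 + 0) + (⅐)*(-78) = 3549/2 - 78/7 = 24687/14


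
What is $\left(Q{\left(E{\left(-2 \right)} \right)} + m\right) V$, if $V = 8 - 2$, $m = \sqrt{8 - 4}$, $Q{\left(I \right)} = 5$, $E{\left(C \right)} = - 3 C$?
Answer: $42$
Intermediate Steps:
$m = 2$ ($m = \sqrt{4} = 2$)
$V = 6$
$\left(Q{\left(E{\left(-2 \right)} \right)} + m\right) V = \left(5 + 2\right) 6 = 7 \cdot 6 = 42$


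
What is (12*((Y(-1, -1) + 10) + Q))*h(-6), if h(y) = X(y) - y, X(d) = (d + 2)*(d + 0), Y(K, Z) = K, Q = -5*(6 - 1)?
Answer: -5760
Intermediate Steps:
Q = -25 (Q = -5*5 = -25)
X(d) = d*(2 + d) (X(d) = (2 + d)*d = d*(2 + d))
h(y) = -y + y*(2 + y) (h(y) = y*(2 + y) - y = -y + y*(2 + y))
(12*((Y(-1, -1) + 10) + Q))*h(-6) = (12*((-1 + 10) - 25))*(-6*(1 - 6)) = (12*(9 - 25))*(-6*(-5)) = (12*(-16))*30 = -192*30 = -5760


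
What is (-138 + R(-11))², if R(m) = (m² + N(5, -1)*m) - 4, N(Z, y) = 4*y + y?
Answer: 1156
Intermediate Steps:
N(Z, y) = 5*y
R(m) = -4 + m² - 5*m (R(m) = (m² + (5*(-1))*m) - 4 = (m² - 5*m) - 4 = -4 + m² - 5*m)
(-138 + R(-11))² = (-138 + (-4 + (-11)² - 5*(-11)))² = (-138 + (-4 + 121 + 55))² = (-138 + 172)² = 34² = 1156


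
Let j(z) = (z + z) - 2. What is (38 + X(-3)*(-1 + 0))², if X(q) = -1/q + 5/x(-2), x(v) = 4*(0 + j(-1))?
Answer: 3323329/2304 ≈ 1442.4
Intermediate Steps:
j(z) = -2 + 2*z (j(z) = 2*z - 2 = -2 + 2*z)
x(v) = -16 (x(v) = 4*(0 + (-2 + 2*(-1))) = 4*(0 + (-2 - 2)) = 4*(0 - 4) = 4*(-4) = -16)
X(q) = -5/16 - 1/q (X(q) = -1/q + 5/(-16) = -1/q + 5*(-1/16) = -1/q - 5/16 = -5/16 - 1/q)
(38 + X(-3)*(-1 + 0))² = (38 + (-5/16 - 1/(-3))*(-1 + 0))² = (38 + (-5/16 - 1*(-⅓))*(-1))² = (38 + (-5/16 + ⅓)*(-1))² = (38 + (1/48)*(-1))² = (38 - 1/48)² = (1823/48)² = 3323329/2304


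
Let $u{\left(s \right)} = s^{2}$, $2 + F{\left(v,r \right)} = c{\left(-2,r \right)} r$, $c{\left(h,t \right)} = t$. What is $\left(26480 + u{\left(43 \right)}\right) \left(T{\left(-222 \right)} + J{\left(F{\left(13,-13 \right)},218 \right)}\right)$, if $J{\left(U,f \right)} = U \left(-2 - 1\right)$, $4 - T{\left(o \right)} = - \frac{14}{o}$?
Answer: $- \frac{521008082}{37} \approx -1.4081 \cdot 10^{7}$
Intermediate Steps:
$T{\left(o \right)} = 4 + \frac{14}{o}$ ($T{\left(o \right)} = 4 - - \frac{14}{o} = 4 + \frac{14}{o}$)
$F{\left(v,r \right)} = -2 + r^{2}$ ($F{\left(v,r \right)} = -2 + r r = -2 + r^{2}$)
$J{\left(U,f \right)} = - 3 U$ ($J{\left(U,f \right)} = U \left(-3\right) = - 3 U$)
$\left(26480 + u{\left(43 \right)}\right) \left(T{\left(-222 \right)} + J{\left(F{\left(13,-13 \right)},218 \right)}\right) = \left(26480 + 43^{2}\right) \left(\left(4 + \frac{14}{-222}\right) - 3 \left(-2 + \left(-13\right)^{2}\right)\right) = \left(26480 + 1849\right) \left(\left(4 + 14 \left(- \frac{1}{222}\right)\right) - 3 \left(-2 + 169\right)\right) = 28329 \left(\left(4 - \frac{7}{111}\right) - 501\right) = 28329 \left(\frac{437}{111} - 501\right) = 28329 \left(- \frac{55174}{111}\right) = - \frac{521008082}{37}$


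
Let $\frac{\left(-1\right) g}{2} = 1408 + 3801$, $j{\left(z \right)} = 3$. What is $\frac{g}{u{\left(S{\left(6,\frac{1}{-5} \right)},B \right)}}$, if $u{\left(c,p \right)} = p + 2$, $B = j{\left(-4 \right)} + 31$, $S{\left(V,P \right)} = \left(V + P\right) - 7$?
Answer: $- \frac{5209}{18} \approx -289.39$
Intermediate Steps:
$S{\left(V,P \right)} = -7 + P + V$ ($S{\left(V,P \right)} = \left(P + V\right) - 7 = -7 + P + V$)
$B = 34$ ($B = 3 + 31 = 34$)
$u{\left(c,p \right)} = 2 + p$
$g = -10418$ ($g = - 2 \left(1408 + 3801\right) = \left(-2\right) 5209 = -10418$)
$\frac{g}{u{\left(S{\left(6,\frac{1}{-5} \right)},B \right)}} = - \frac{10418}{2 + 34} = - \frac{10418}{36} = \left(-10418\right) \frac{1}{36} = - \frac{5209}{18}$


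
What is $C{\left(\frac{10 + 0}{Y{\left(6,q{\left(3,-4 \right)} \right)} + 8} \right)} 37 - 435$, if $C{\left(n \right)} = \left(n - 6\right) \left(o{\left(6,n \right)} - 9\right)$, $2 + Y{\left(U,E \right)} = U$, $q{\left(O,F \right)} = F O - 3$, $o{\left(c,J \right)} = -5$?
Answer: $\frac{6724}{3} \approx 2241.3$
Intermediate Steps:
$q{\left(O,F \right)} = -3 + F O$
$Y{\left(U,E \right)} = -2 + U$
$C{\left(n \right)} = 84 - 14 n$ ($C{\left(n \right)} = \left(n - 6\right) \left(-5 - 9\right) = \left(-6 + n\right) \left(-14\right) = 84 - 14 n$)
$C{\left(\frac{10 + 0}{Y{\left(6,q{\left(3,-4 \right)} \right)} + 8} \right)} 37 - 435 = \left(84 - 14 \frac{10 + 0}{\left(-2 + 6\right) + 8}\right) 37 - 435 = \left(84 - 14 \frac{10}{4 + 8}\right) 37 - 435 = \left(84 - 14 \cdot \frac{10}{12}\right) 37 - 435 = \left(84 - 14 \cdot 10 \cdot \frac{1}{12}\right) 37 - 435 = \left(84 - \frac{35}{3}\right) 37 - 435 = \frac{217}{3} \cdot 37 - 435 = \frac{8029}{3} - 435 = \frac{6724}{3}$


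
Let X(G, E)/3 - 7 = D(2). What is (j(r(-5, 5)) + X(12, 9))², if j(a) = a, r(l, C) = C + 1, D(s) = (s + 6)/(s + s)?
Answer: 1089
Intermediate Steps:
D(s) = (6 + s)/(2*s) (D(s) = (6 + s)/((2*s)) = (6 + s)*(1/(2*s)) = (6 + s)/(2*s))
r(l, C) = 1 + C
X(G, E) = 27 (X(G, E) = 21 + 3*((½)*(6 + 2)/2) = 21 + 3*((½)*(½)*8) = 21 + 3*2 = 21 + 6 = 27)
(j(r(-5, 5)) + X(12, 9))² = ((1 + 5) + 27)² = (6 + 27)² = 33² = 1089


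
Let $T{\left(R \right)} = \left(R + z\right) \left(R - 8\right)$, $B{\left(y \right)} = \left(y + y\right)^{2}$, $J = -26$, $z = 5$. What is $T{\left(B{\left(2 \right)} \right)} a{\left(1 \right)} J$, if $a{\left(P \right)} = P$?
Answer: $-4368$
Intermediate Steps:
$B{\left(y \right)} = 4 y^{2}$ ($B{\left(y \right)} = \left(2 y\right)^{2} = 4 y^{2}$)
$T{\left(R \right)} = \left(-8 + R\right) \left(5 + R\right)$ ($T{\left(R \right)} = \left(R + 5\right) \left(R - 8\right) = \left(5 + R\right) \left(-8 + R\right) = \left(-8 + R\right) \left(5 + R\right)$)
$T{\left(B{\left(2 \right)} \right)} a{\left(1 \right)} J = \left(-40 + \left(4 \cdot 2^{2}\right)^{2} - 3 \cdot 4 \cdot 2^{2}\right) 1 \left(-26\right) = \left(-40 + \left(4 \cdot 4\right)^{2} - 3 \cdot 4 \cdot 4\right) \left(-26\right) = \left(-40 + 16^{2} - 48\right) \left(-26\right) = \left(-40 + 256 - 48\right) \left(-26\right) = 168 \left(-26\right) = -4368$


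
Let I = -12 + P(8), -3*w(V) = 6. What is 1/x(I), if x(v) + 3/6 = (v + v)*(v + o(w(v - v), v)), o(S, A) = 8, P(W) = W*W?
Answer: 2/12479 ≈ 0.00016027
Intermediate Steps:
P(W) = W**2
w(V) = -2 (w(V) = -1/3*6 = -2)
I = 52 (I = -12 + 8**2 = -12 + 64 = 52)
x(v) = -1/2 + 2*v*(8 + v) (x(v) = -1/2 + (v + v)*(v + 8) = -1/2 + (2*v)*(8 + v) = -1/2 + 2*v*(8 + v))
1/x(I) = 1/(-1/2 + 2*52**2 + 16*52) = 1/(-1/2 + 2*2704 + 832) = 1/(-1/2 + 5408 + 832) = 1/(12479/2) = 2/12479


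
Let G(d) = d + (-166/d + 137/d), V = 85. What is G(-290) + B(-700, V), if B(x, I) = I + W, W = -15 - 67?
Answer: -2869/10 ≈ -286.90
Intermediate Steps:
W = -82
B(x, I) = -82 + I (B(x, I) = I - 82 = -82 + I)
G(d) = d - 29/d
G(-290) + B(-700, V) = (-290 - 29/(-290)) + (-82 + 85) = (-290 - 29*(-1/290)) + 3 = (-290 + 1/10) + 3 = -2899/10 + 3 = -2869/10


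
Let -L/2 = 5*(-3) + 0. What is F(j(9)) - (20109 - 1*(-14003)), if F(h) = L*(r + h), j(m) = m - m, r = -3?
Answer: -34202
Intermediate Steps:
j(m) = 0
L = 30 (L = -2*(5*(-3) + 0) = -2*(-15 + 0) = -2*(-15) = 30)
F(h) = -90 + 30*h (F(h) = 30*(-3 + h) = -90 + 30*h)
F(j(9)) - (20109 - 1*(-14003)) = (-90 + 30*0) - (20109 - 1*(-14003)) = (-90 + 0) - (20109 + 14003) = -90 - 1*34112 = -90 - 34112 = -34202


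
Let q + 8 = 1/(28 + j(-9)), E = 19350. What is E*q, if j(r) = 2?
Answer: -154155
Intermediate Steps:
q = -239/30 (q = -8 + 1/(28 + 2) = -8 + 1/30 = -239/30 ≈ -7.9667)
E*q = 19350*(-239/30) = -154155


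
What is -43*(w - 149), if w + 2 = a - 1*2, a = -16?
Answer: 7267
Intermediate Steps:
w = -20 (w = -2 + (-16 - 1*2) = -2 + (-16 - 2) = -2 - 18 = -20)
-43*(w - 149) = -43*(-20 - 149) = -43*(-169) = 7267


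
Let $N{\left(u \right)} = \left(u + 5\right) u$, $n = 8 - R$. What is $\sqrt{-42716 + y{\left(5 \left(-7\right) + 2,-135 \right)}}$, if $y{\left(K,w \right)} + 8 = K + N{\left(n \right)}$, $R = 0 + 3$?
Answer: $i \sqrt{42707} \approx 206.66 i$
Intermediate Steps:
$R = 3$
$n = 5$ ($n = 8 - 3 = 5$)
$N{\left(u \right)} = u \left(5 + u\right)$ ($N{\left(u \right)} = \left(5 + u\right) u = u \left(5 + u\right)$)
$y{\left(K,w \right)} = 42 + K$ ($y{\left(K,w \right)} = -8 + \left(K + 5 \left(5 + 5\right)\right) = -8 + \left(K + 5 \cdot 10\right) = -8 + \left(K + 50\right) = -8 + \left(50 + K\right) = 42 + K$)
$\sqrt{-42716 + y{\left(5 \left(-7\right) + 2,-135 \right)}} = \sqrt{-42716 + \left(42 + \left(5 \left(-7\right) + 2\right)\right)} = \sqrt{-42716 + \left(42 + \left(-35 + 2\right)\right)} = \sqrt{-42716 + \left(42 - 33\right)} = \sqrt{-42716 + 9} = \sqrt{-42707} = i \sqrt{42707}$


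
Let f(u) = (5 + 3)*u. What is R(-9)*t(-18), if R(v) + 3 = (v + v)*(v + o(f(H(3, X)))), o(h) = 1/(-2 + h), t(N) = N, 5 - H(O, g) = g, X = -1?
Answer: -65664/23 ≈ -2855.0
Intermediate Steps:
H(O, g) = 5 - g
f(u) = 8*u
R(v) = -3 + 2*v*(1/46 + v) (R(v) = -3 + (v + v)*(v + 1/(-2 + 8*(5 - 1*(-1)))) = -3 + (2*v)*(v + 1/(-2 + 8*(5 + 1))) = -3 + (2*v)*(v + 1/(-2 + 8*6)) = -3 + (2*v)*(v + 1/(-2 + 48)) = -3 + (2*v)*(v + 1/46) = -3 + (2*v)*(1/46 + v) = -3 + 2*v*(1/46 + v))
R(-9)*t(-18) = (-3 + 2*(-9)**2 + (1/23)*(-9))*(-18) = (-3 + 2*81 - 9/23)*(-18) = (-3 + 162 - 9/23)*(-18) = (3648/23)*(-18) = -65664/23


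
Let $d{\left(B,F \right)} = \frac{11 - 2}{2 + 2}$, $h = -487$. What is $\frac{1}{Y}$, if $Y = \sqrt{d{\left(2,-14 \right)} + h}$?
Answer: $- \frac{2 i \sqrt{1939}}{1939} \approx - 0.045419 i$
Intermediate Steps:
$d{\left(B,F \right)} = \frac{9}{4}$
$Y = \frac{i \sqrt{1939}}{2}$ ($Y = \sqrt{\frac{9}{4} - 487} = \sqrt{- \frac{1939}{4}} = \frac{i \sqrt{1939}}{2} \approx 22.017 i$)
$\frac{1}{Y} = \frac{1}{\frac{1}{2} i \sqrt{1939}} = - \frac{2 i \sqrt{1939}}{1939}$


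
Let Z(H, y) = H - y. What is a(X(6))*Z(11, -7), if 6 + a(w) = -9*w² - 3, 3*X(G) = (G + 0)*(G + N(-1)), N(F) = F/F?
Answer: -31914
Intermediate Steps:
N(F) = 1
X(G) = G*(1 + G)/3 (X(G) = ((G + 0)*(G + 1))/3 = (G*(1 + G))/3 = G*(1 + G)/3)
a(w) = -9 - 9*w² (a(w) = -6 + (-9*w² - 3) = -6 + (-3 - 9*w²) = -9 - 9*w²)
a(X(6))*Z(11, -7) = (-9 - 9*4*(1 + 6)²)*(11 - 1*(-7)) = (-9 - 9*((⅓)*6*7)²)*(11 + 7) = (-9 - 9*14²)*18 = (-9 - 9*196)*18 = (-9 - 1764)*18 = -1773*18 = -31914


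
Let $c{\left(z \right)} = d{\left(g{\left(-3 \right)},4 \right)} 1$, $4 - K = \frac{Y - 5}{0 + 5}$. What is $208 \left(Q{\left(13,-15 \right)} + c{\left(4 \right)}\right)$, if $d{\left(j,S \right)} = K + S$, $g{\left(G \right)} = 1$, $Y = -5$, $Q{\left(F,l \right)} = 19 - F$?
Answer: $3328$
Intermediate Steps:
$K = 6$ ($K = 4 - \frac{-5 - 5}{0 + 5} = 4 - - \frac{10}{5} = 4 - \left(-10\right) \frac{1}{5} = 4 - -2 = 4 + 2 = 6$)
$d{\left(j,S \right)} = 6 + S$
$c{\left(z \right)} = 10$ ($c{\left(z \right)} = \left(6 + 4\right) 1 = 10 \cdot 1 = 10$)
$208 \left(Q{\left(13,-15 \right)} + c{\left(4 \right)}\right) = 208 \left(\left(19 - 13\right) + 10\right) = 208 \left(6 + 10\right) = 208 \cdot 16 = 3328$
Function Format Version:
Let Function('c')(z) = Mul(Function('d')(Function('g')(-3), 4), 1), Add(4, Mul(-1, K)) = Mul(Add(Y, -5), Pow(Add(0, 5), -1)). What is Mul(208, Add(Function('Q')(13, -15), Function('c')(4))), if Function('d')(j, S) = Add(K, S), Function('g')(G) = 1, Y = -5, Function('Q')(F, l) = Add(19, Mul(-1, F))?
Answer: 3328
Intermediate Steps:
K = 6 (K = Add(4, Mul(-1, Mul(Add(-5, -5), Pow(Add(0, 5), -1)))) = Add(4, Mul(-1, Mul(-10, Pow(5, -1)))) = Add(4, Mul(-1, Mul(-10, Rational(1, 5)))) = Add(4, Mul(-1, -2)) = Add(4, 2) = 6)
Function('d')(j, S) = Add(6, S)
Function('c')(z) = 10 (Function('c')(z) = Mul(Add(6, 4), 1) = Mul(10, 1) = 10)
Mul(208, Add(Function('Q')(13, -15), Function('c')(4))) = Mul(208, Add(Add(19, Mul(-1, 13)), 10)) = Mul(208, Add(Add(19, -13), 10)) = Mul(208, Add(6, 10)) = Mul(208, 16) = 3328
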